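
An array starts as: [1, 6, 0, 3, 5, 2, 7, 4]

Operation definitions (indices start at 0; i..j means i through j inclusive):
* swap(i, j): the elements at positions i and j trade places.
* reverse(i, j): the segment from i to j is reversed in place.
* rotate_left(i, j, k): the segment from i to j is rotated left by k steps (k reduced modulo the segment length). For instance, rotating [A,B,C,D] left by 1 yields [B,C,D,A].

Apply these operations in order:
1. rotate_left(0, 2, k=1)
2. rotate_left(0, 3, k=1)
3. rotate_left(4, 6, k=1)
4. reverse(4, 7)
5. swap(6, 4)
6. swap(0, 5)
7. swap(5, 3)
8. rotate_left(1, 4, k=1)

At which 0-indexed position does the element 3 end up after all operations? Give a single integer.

After 1 (rotate_left(0, 2, k=1)): [6, 0, 1, 3, 5, 2, 7, 4]
After 2 (rotate_left(0, 3, k=1)): [0, 1, 3, 6, 5, 2, 7, 4]
After 3 (rotate_left(4, 6, k=1)): [0, 1, 3, 6, 2, 7, 5, 4]
After 4 (reverse(4, 7)): [0, 1, 3, 6, 4, 5, 7, 2]
After 5 (swap(6, 4)): [0, 1, 3, 6, 7, 5, 4, 2]
After 6 (swap(0, 5)): [5, 1, 3, 6, 7, 0, 4, 2]
After 7 (swap(5, 3)): [5, 1, 3, 0, 7, 6, 4, 2]
After 8 (rotate_left(1, 4, k=1)): [5, 3, 0, 7, 1, 6, 4, 2]

Answer: 1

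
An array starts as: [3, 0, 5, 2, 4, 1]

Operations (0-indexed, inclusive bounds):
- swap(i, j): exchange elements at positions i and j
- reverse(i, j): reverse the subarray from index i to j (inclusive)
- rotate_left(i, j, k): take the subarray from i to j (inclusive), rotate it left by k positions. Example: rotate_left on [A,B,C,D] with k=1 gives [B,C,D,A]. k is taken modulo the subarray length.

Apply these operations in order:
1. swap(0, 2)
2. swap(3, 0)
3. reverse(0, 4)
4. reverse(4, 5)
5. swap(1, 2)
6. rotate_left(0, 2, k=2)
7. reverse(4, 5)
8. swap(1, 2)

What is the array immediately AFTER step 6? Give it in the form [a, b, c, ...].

After 1 (swap(0, 2)): [5, 0, 3, 2, 4, 1]
After 2 (swap(3, 0)): [2, 0, 3, 5, 4, 1]
After 3 (reverse(0, 4)): [4, 5, 3, 0, 2, 1]
After 4 (reverse(4, 5)): [4, 5, 3, 0, 1, 2]
After 5 (swap(1, 2)): [4, 3, 5, 0, 1, 2]
After 6 (rotate_left(0, 2, k=2)): [5, 4, 3, 0, 1, 2]

Answer: [5, 4, 3, 0, 1, 2]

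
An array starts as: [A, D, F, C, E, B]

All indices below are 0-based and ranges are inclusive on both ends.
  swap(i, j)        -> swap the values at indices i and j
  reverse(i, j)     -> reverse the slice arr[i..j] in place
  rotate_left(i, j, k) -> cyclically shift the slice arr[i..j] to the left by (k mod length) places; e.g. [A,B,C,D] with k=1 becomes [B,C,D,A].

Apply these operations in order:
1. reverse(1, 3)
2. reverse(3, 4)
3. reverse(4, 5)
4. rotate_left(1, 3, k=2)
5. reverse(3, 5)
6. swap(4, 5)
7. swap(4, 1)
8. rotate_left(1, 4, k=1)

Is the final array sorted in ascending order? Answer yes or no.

After 1 (reverse(1, 3)): [A, C, F, D, E, B]
After 2 (reverse(3, 4)): [A, C, F, E, D, B]
After 3 (reverse(4, 5)): [A, C, F, E, B, D]
After 4 (rotate_left(1, 3, k=2)): [A, E, C, F, B, D]
After 5 (reverse(3, 5)): [A, E, C, D, B, F]
After 6 (swap(4, 5)): [A, E, C, D, F, B]
After 7 (swap(4, 1)): [A, F, C, D, E, B]
After 8 (rotate_left(1, 4, k=1)): [A, C, D, E, F, B]

Answer: no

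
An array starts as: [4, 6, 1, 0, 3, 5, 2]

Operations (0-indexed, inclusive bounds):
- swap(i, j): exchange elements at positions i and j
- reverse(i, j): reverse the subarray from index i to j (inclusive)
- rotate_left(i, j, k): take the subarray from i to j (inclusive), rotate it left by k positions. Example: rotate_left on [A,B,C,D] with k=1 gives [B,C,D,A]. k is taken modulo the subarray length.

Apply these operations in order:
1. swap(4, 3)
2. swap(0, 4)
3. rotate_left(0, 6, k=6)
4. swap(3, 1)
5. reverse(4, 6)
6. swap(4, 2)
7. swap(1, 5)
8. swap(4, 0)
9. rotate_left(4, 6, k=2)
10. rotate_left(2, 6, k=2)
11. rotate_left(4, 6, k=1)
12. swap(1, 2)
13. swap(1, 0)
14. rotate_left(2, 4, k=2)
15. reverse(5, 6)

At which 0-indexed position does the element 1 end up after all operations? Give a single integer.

Answer: 5

Derivation:
After 1 (swap(4, 3)): [4, 6, 1, 3, 0, 5, 2]
After 2 (swap(0, 4)): [0, 6, 1, 3, 4, 5, 2]
After 3 (rotate_left(0, 6, k=6)): [2, 0, 6, 1, 3, 4, 5]
After 4 (swap(3, 1)): [2, 1, 6, 0, 3, 4, 5]
After 5 (reverse(4, 6)): [2, 1, 6, 0, 5, 4, 3]
After 6 (swap(4, 2)): [2, 1, 5, 0, 6, 4, 3]
After 7 (swap(1, 5)): [2, 4, 5, 0, 6, 1, 3]
After 8 (swap(4, 0)): [6, 4, 5, 0, 2, 1, 3]
After 9 (rotate_left(4, 6, k=2)): [6, 4, 5, 0, 3, 2, 1]
After 10 (rotate_left(2, 6, k=2)): [6, 4, 3, 2, 1, 5, 0]
After 11 (rotate_left(4, 6, k=1)): [6, 4, 3, 2, 5, 0, 1]
After 12 (swap(1, 2)): [6, 3, 4, 2, 5, 0, 1]
After 13 (swap(1, 0)): [3, 6, 4, 2, 5, 0, 1]
After 14 (rotate_left(2, 4, k=2)): [3, 6, 5, 4, 2, 0, 1]
After 15 (reverse(5, 6)): [3, 6, 5, 4, 2, 1, 0]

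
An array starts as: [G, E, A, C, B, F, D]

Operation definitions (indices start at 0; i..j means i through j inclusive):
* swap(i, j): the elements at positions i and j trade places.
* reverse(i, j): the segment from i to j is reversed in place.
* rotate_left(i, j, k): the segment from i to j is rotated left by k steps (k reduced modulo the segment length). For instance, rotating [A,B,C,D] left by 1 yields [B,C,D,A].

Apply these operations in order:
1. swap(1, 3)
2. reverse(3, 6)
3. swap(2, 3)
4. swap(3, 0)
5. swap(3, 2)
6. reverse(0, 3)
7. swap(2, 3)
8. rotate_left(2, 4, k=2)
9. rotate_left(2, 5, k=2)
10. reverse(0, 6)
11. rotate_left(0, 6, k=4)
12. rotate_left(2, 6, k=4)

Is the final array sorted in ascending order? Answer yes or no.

Answer: no

Derivation:
After 1 (swap(1, 3)): [G, C, A, E, B, F, D]
After 2 (reverse(3, 6)): [G, C, A, D, F, B, E]
After 3 (swap(2, 3)): [G, C, D, A, F, B, E]
After 4 (swap(3, 0)): [A, C, D, G, F, B, E]
After 5 (swap(3, 2)): [A, C, G, D, F, B, E]
After 6 (reverse(0, 3)): [D, G, C, A, F, B, E]
After 7 (swap(2, 3)): [D, G, A, C, F, B, E]
After 8 (rotate_left(2, 4, k=2)): [D, G, F, A, C, B, E]
After 9 (rotate_left(2, 5, k=2)): [D, G, C, B, F, A, E]
After 10 (reverse(0, 6)): [E, A, F, B, C, G, D]
After 11 (rotate_left(0, 6, k=4)): [C, G, D, E, A, F, B]
After 12 (rotate_left(2, 6, k=4)): [C, G, B, D, E, A, F]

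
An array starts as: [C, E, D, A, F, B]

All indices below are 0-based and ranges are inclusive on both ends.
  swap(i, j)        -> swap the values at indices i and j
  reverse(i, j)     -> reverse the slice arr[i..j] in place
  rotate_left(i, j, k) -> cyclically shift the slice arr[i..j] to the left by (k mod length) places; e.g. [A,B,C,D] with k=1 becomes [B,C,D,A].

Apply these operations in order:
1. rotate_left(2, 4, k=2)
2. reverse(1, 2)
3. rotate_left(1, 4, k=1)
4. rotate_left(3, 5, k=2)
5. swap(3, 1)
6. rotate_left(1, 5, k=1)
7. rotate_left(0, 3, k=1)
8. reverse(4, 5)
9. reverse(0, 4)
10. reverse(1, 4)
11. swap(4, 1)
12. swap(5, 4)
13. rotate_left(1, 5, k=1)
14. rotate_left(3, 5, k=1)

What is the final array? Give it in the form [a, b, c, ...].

After 1 (rotate_left(2, 4, k=2)): [C, E, F, D, A, B]
After 2 (reverse(1, 2)): [C, F, E, D, A, B]
After 3 (rotate_left(1, 4, k=1)): [C, E, D, A, F, B]
After 4 (rotate_left(3, 5, k=2)): [C, E, D, B, A, F]
After 5 (swap(3, 1)): [C, B, D, E, A, F]
After 6 (rotate_left(1, 5, k=1)): [C, D, E, A, F, B]
After 7 (rotate_left(0, 3, k=1)): [D, E, A, C, F, B]
After 8 (reverse(4, 5)): [D, E, A, C, B, F]
After 9 (reverse(0, 4)): [B, C, A, E, D, F]
After 10 (reverse(1, 4)): [B, D, E, A, C, F]
After 11 (swap(4, 1)): [B, C, E, A, D, F]
After 12 (swap(5, 4)): [B, C, E, A, F, D]
After 13 (rotate_left(1, 5, k=1)): [B, E, A, F, D, C]
After 14 (rotate_left(3, 5, k=1)): [B, E, A, D, C, F]

Answer: [B, E, A, D, C, F]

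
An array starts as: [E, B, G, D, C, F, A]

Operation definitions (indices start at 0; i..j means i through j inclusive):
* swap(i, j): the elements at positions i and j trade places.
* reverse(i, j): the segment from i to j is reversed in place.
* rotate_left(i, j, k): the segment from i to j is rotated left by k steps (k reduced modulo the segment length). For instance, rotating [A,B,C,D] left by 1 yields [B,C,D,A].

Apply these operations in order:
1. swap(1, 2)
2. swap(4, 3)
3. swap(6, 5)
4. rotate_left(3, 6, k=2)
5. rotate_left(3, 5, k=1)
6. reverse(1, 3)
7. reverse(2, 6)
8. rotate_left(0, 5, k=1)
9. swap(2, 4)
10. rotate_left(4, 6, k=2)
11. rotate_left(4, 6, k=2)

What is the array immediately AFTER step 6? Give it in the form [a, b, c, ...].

Answer: [E, F, B, G, C, A, D]

Derivation:
After 1 (swap(1, 2)): [E, G, B, D, C, F, A]
After 2 (swap(4, 3)): [E, G, B, C, D, F, A]
After 3 (swap(6, 5)): [E, G, B, C, D, A, F]
After 4 (rotate_left(3, 6, k=2)): [E, G, B, A, F, C, D]
After 5 (rotate_left(3, 5, k=1)): [E, G, B, F, C, A, D]
After 6 (reverse(1, 3)): [E, F, B, G, C, A, D]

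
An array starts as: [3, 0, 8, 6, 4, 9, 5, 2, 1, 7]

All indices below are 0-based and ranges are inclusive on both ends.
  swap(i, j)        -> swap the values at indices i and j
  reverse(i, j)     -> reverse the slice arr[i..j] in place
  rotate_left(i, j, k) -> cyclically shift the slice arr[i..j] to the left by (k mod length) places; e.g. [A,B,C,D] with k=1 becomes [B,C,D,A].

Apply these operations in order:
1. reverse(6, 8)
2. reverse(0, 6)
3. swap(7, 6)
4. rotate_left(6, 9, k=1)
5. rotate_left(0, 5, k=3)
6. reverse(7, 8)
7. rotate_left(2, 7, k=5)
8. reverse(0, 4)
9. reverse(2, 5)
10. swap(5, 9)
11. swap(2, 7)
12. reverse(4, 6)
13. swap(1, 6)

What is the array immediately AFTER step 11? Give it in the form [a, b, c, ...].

Answer: [1, 0, 3, 6, 8, 2, 4, 9, 5, 7]

Derivation:
After 1 (reverse(6, 8)): [3, 0, 8, 6, 4, 9, 1, 2, 5, 7]
After 2 (reverse(0, 6)): [1, 9, 4, 6, 8, 0, 3, 2, 5, 7]
After 3 (swap(7, 6)): [1, 9, 4, 6, 8, 0, 2, 3, 5, 7]
After 4 (rotate_left(6, 9, k=1)): [1, 9, 4, 6, 8, 0, 3, 5, 7, 2]
After 5 (rotate_left(0, 5, k=3)): [6, 8, 0, 1, 9, 4, 3, 5, 7, 2]
After 6 (reverse(7, 8)): [6, 8, 0, 1, 9, 4, 3, 7, 5, 2]
After 7 (rotate_left(2, 7, k=5)): [6, 8, 7, 0, 1, 9, 4, 3, 5, 2]
After 8 (reverse(0, 4)): [1, 0, 7, 8, 6, 9, 4, 3, 5, 2]
After 9 (reverse(2, 5)): [1, 0, 9, 6, 8, 7, 4, 3, 5, 2]
After 10 (swap(5, 9)): [1, 0, 9, 6, 8, 2, 4, 3, 5, 7]
After 11 (swap(2, 7)): [1, 0, 3, 6, 8, 2, 4, 9, 5, 7]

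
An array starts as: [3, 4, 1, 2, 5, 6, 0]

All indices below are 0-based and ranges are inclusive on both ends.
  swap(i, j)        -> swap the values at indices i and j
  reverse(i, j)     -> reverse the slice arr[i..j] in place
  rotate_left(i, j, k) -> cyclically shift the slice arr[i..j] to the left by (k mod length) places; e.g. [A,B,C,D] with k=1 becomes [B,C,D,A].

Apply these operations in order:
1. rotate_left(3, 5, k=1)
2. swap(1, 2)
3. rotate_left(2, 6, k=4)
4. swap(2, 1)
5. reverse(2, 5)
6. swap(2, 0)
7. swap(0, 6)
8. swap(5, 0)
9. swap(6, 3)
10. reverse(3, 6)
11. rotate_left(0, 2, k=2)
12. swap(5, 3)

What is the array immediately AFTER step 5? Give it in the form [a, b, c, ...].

Answer: [3, 0, 6, 5, 4, 1, 2]

Derivation:
After 1 (rotate_left(3, 5, k=1)): [3, 4, 1, 5, 6, 2, 0]
After 2 (swap(1, 2)): [3, 1, 4, 5, 6, 2, 0]
After 3 (rotate_left(2, 6, k=4)): [3, 1, 0, 4, 5, 6, 2]
After 4 (swap(2, 1)): [3, 0, 1, 4, 5, 6, 2]
After 5 (reverse(2, 5)): [3, 0, 6, 5, 4, 1, 2]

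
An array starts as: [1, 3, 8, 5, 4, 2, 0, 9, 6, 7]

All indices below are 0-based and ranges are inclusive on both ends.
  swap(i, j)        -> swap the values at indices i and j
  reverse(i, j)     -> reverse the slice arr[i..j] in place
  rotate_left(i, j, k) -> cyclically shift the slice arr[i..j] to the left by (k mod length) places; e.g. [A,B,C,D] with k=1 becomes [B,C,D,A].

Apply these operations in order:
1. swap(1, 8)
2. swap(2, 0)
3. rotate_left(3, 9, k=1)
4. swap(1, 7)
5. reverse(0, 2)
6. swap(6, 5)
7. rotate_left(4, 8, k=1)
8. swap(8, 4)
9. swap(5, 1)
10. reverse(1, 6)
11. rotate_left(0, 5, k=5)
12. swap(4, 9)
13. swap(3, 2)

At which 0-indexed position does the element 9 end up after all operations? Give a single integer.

After 1 (swap(1, 8)): [1, 6, 8, 5, 4, 2, 0, 9, 3, 7]
After 2 (swap(2, 0)): [8, 6, 1, 5, 4, 2, 0, 9, 3, 7]
After 3 (rotate_left(3, 9, k=1)): [8, 6, 1, 4, 2, 0, 9, 3, 7, 5]
After 4 (swap(1, 7)): [8, 3, 1, 4, 2, 0, 9, 6, 7, 5]
After 5 (reverse(0, 2)): [1, 3, 8, 4, 2, 0, 9, 6, 7, 5]
After 6 (swap(6, 5)): [1, 3, 8, 4, 2, 9, 0, 6, 7, 5]
After 7 (rotate_left(4, 8, k=1)): [1, 3, 8, 4, 9, 0, 6, 7, 2, 5]
After 8 (swap(8, 4)): [1, 3, 8, 4, 2, 0, 6, 7, 9, 5]
After 9 (swap(5, 1)): [1, 0, 8, 4, 2, 3, 6, 7, 9, 5]
After 10 (reverse(1, 6)): [1, 6, 3, 2, 4, 8, 0, 7, 9, 5]
After 11 (rotate_left(0, 5, k=5)): [8, 1, 6, 3, 2, 4, 0, 7, 9, 5]
After 12 (swap(4, 9)): [8, 1, 6, 3, 5, 4, 0, 7, 9, 2]
After 13 (swap(3, 2)): [8, 1, 3, 6, 5, 4, 0, 7, 9, 2]

Answer: 8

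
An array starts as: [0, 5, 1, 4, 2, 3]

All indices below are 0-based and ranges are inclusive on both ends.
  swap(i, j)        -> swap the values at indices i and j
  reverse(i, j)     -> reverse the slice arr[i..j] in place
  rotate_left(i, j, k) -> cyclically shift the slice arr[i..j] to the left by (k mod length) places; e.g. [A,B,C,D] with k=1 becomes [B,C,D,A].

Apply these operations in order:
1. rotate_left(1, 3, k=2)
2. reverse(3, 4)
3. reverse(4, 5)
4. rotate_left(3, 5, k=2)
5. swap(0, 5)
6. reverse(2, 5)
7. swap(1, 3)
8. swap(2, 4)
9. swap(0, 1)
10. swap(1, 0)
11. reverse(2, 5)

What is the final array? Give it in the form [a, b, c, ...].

Answer: [3, 2, 5, 0, 4, 1]

Derivation:
After 1 (rotate_left(1, 3, k=2)): [0, 4, 5, 1, 2, 3]
After 2 (reverse(3, 4)): [0, 4, 5, 2, 1, 3]
After 3 (reverse(4, 5)): [0, 4, 5, 2, 3, 1]
After 4 (rotate_left(3, 5, k=2)): [0, 4, 5, 1, 2, 3]
After 5 (swap(0, 5)): [3, 4, 5, 1, 2, 0]
After 6 (reverse(2, 5)): [3, 4, 0, 2, 1, 5]
After 7 (swap(1, 3)): [3, 2, 0, 4, 1, 5]
After 8 (swap(2, 4)): [3, 2, 1, 4, 0, 5]
After 9 (swap(0, 1)): [2, 3, 1, 4, 0, 5]
After 10 (swap(1, 0)): [3, 2, 1, 4, 0, 5]
After 11 (reverse(2, 5)): [3, 2, 5, 0, 4, 1]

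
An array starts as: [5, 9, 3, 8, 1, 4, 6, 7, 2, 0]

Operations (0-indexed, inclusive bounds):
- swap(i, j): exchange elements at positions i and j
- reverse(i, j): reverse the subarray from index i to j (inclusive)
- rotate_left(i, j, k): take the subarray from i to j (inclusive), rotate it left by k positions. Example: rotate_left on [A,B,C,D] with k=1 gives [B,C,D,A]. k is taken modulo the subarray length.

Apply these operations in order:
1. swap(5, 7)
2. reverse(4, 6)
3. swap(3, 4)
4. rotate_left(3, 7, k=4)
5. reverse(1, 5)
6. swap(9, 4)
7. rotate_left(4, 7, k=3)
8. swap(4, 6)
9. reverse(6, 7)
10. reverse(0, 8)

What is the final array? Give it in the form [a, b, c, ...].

After 1 (swap(5, 7)): [5, 9, 3, 8, 1, 7, 6, 4, 2, 0]
After 2 (reverse(4, 6)): [5, 9, 3, 8, 6, 7, 1, 4, 2, 0]
After 3 (swap(3, 4)): [5, 9, 3, 6, 8, 7, 1, 4, 2, 0]
After 4 (rotate_left(3, 7, k=4)): [5, 9, 3, 4, 6, 8, 7, 1, 2, 0]
After 5 (reverse(1, 5)): [5, 8, 6, 4, 3, 9, 7, 1, 2, 0]
After 6 (swap(9, 4)): [5, 8, 6, 4, 0, 9, 7, 1, 2, 3]
After 7 (rotate_left(4, 7, k=3)): [5, 8, 6, 4, 1, 0, 9, 7, 2, 3]
After 8 (swap(4, 6)): [5, 8, 6, 4, 9, 0, 1, 7, 2, 3]
After 9 (reverse(6, 7)): [5, 8, 6, 4, 9, 0, 7, 1, 2, 3]
After 10 (reverse(0, 8)): [2, 1, 7, 0, 9, 4, 6, 8, 5, 3]

Answer: [2, 1, 7, 0, 9, 4, 6, 8, 5, 3]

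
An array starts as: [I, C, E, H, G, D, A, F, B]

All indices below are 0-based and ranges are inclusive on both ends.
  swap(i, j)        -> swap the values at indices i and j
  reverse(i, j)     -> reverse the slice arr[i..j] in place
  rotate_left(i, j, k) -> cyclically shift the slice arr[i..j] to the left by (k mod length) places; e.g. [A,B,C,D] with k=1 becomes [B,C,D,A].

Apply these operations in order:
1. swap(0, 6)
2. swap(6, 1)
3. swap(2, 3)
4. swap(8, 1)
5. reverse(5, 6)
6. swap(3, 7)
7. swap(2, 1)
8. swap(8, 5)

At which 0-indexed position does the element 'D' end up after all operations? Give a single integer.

After 1 (swap(0, 6)): [A, C, E, H, G, D, I, F, B]
After 2 (swap(6, 1)): [A, I, E, H, G, D, C, F, B]
After 3 (swap(2, 3)): [A, I, H, E, G, D, C, F, B]
After 4 (swap(8, 1)): [A, B, H, E, G, D, C, F, I]
After 5 (reverse(5, 6)): [A, B, H, E, G, C, D, F, I]
After 6 (swap(3, 7)): [A, B, H, F, G, C, D, E, I]
After 7 (swap(2, 1)): [A, H, B, F, G, C, D, E, I]
After 8 (swap(8, 5)): [A, H, B, F, G, I, D, E, C]

Answer: 6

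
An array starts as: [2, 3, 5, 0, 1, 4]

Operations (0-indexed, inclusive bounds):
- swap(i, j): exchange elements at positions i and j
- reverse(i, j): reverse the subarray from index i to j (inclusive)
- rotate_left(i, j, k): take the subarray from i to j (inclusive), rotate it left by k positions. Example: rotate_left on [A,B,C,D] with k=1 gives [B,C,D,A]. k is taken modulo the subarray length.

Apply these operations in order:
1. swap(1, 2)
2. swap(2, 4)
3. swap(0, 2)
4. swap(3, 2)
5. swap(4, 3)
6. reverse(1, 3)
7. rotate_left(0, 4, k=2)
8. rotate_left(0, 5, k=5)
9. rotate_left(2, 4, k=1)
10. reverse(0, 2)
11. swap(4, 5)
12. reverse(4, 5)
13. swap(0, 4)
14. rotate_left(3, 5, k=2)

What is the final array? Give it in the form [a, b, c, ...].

Answer: [5, 0, 4, 3, 1, 2]

Derivation:
After 1 (swap(1, 2)): [2, 5, 3, 0, 1, 4]
After 2 (swap(2, 4)): [2, 5, 1, 0, 3, 4]
After 3 (swap(0, 2)): [1, 5, 2, 0, 3, 4]
After 4 (swap(3, 2)): [1, 5, 0, 2, 3, 4]
After 5 (swap(4, 3)): [1, 5, 0, 3, 2, 4]
After 6 (reverse(1, 3)): [1, 3, 0, 5, 2, 4]
After 7 (rotate_left(0, 4, k=2)): [0, 5, 2, 1, 3, 4]
After 8 (rotate_left(0, 5, k=5)): [4, 0, 5, 2, 1, 3]
After 9 (rotate_left(2, 4, k=1)): [4, 0, 2, 1, 5, 3]
After 10 (reverse(0, 2)): [2, 0, 4, 1, 5, 3]
After 11 (swap(4, 5)): [2, 0, 4, 1, 3, 5]
After 12 (reverse(4, 5)): [2, 0, 4, 1, 5, 3]
After 13 (swap(0, 4)): [5, 0, 4, 1, 2, 3]
After 14 (rotate_left(3, 5, k=2)): [5, 0, 4, 3, 1, 2]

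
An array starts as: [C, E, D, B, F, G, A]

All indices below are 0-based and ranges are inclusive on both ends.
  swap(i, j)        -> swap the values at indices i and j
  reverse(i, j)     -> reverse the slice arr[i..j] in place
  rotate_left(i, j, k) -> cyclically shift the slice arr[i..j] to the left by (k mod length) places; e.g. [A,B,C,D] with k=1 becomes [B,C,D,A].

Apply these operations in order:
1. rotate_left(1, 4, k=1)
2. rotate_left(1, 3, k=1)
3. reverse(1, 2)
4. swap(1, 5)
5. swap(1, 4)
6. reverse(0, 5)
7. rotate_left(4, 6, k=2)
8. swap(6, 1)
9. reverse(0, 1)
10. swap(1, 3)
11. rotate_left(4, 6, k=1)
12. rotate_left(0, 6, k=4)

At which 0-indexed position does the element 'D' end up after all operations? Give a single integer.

After 1 (rotate_left(1, 4, k=1)): [C, D, B, F, E, G, A]
After 2 (rotate_left(1, 3, k=1)): [C, B, F, D, E, G, A]
After 3 (reverse(1, 2)): [C, F, B, D, E, G, A]
After 4 (swap(1, 5)): [C, G, B, D, E, F, A]
After 5 (swap(1, 4)): [C, E, B, D, G, F, A]
After 6 (reverse(0, 5)): [F, G, D, B, E, C, A]
After 7 (rotate_left(4, 6, k=2)): [F, G, D, B, A, E, C]
After 8 (swap(6, 1)): [F, C, D, B, A, E, G]
After 9 (reverse(0, 1)): [C, F, D, B, A, E, G]
After 10 (swap(1, 3)): [C, B, D, F, A, E, G]
After 11 (rotate_left(4, 6, k=1)): [C, B, D, F, E, G, A]
After 12 (rotate_left(0, 6, k=4)): [E, G, A, C, B, D, F]

Answer: 5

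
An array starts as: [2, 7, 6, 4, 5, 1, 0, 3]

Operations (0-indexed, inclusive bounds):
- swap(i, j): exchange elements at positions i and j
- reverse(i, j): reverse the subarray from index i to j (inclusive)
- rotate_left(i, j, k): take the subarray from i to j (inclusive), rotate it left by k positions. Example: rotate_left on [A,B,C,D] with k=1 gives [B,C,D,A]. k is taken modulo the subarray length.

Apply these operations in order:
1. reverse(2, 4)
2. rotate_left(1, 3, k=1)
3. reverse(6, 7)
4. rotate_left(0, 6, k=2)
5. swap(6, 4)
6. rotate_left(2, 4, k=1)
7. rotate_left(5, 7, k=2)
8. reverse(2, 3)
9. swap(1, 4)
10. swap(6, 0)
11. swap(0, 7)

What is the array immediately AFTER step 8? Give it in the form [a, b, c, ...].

Answer: [4, 7, 5, 1, 6, 0, 2, 3]

Derivation:
After 1 (reverse(2, 4)): [2, 7, 5, 4, 6, 1, 0, 3]
After 2 (rotate_left(1, 3, k=1)): [2, 5, 4, 7, 6, 1, 0, 3]
After 3 (reverse(6, 7)): [2, 5, 4, 7, 6, 1, 3, 0]
After 4 (rotate_left(0, 6, k=2)): [4, 7, 6, 1, 3, 2, 5, 0]
After 5 (swap(6, 4)): [4, 7, 6, 1, 5, 2, 3, 0]
After 6 (rotate_left(2, 4, k=1)): [4, 7, 1, 5, 6, 2, 3, 0]
After 7 (rotate_left(5, 7, k=2)): [4, 7, 1, 5, 6, 0, 2, 3]
After 8 (reverse(2, 3)): [4, 7, 5, 1, 6, 0, 2, 3]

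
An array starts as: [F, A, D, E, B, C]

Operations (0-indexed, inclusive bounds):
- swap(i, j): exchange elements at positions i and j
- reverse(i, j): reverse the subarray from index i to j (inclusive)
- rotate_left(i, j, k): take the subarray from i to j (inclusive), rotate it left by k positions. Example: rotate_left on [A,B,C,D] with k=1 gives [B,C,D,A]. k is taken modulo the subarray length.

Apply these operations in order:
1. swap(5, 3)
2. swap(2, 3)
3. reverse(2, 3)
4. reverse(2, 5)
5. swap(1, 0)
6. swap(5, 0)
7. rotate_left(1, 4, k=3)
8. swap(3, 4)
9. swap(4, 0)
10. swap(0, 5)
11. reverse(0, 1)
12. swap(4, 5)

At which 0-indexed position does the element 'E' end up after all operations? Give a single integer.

After 1 (swap(5, 3)): [F, A, D, C, B, E]
After 2 (swap(2, 3)): [F, A, C, D, B, E]
After 3 (reverse(2, 3)): [F, A, D, C, B, E]
After 4 (reverse(2, 5)): [F, A, E, B, C, D]
After 5 (swap(1, 0)): [A, F, E, B, C, D]
After 6 (swap(5, 0)): [D, F, E, B, C, A]
After 7 (rotate_left(1, 4, k=3)): [D, C, F, E, B, A]
After 8 (swap(3, 4)): [D, C, F, B, E, A]
After 9 (swap(4, 0)): [E, C, F, B, D, A]
After 10 (swap(0, 5)): [A, C, F, B, D, E]
After 11 (reverse(0, 1)): [C, A, F, B, D, E]
After 12 (swap(4, 5)): [C, A, F, B, E, D]

Answer: 4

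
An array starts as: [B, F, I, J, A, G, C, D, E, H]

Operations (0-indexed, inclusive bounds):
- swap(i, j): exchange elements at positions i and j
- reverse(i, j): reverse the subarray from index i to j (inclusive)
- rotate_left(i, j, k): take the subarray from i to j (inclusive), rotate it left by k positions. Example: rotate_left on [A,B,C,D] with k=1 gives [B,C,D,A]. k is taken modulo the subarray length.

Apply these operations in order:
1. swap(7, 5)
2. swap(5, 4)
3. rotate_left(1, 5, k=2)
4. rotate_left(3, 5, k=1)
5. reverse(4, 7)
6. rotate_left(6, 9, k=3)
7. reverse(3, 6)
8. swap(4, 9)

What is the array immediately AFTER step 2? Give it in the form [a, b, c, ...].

After 1 (swap(7, 5)): [B, F, I, J, A, D, C, G, E, H]
After 2 (swap(5, 4)): [B, F, I, J, D, A, C, G, E, H]

Answer: [B, F, I, J, D, A, C, G, E, H]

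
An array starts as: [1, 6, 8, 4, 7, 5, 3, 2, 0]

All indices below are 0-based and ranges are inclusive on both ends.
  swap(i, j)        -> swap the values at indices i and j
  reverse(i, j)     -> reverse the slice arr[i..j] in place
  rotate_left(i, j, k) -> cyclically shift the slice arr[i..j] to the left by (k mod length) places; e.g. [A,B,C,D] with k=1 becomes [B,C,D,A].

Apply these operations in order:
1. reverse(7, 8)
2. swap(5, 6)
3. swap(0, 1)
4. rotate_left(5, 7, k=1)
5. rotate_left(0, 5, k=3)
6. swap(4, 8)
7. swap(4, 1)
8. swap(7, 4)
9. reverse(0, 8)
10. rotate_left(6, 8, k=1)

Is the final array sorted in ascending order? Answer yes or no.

Answer: no

Derivation:
After 1 (reverse(7, 8)): [1, 6, 8, 4, 7, 5, 3, 0, 2]
After 2 (swap(5, 6)): [1, 6, 8, 4, 7, 3, 5, 0, 2]
After 3 (swap(0, 1)): [6, 1, 8, 4, 7, 3, 5, 0, 2]
After 4 (rotate_left(5, 7, k=1)): [6, 1, 8, 4, 7, 5, 0, 3, 2]
After 5 (rotate_left(0, 5, k=3)): [4, 7, 5, 6, 1, 8, 0, 3, 2]
After 6 (swap(4, 8)): [4, 7, 5, 6, 2, 8, 0, 3, 1]
After 7 (swap(4, 1)): [4, 2, 5, 6, 7, 8, 0, 3, 1]
After 8 (swap(7, 4)): [4, 2, 5, 6, 3, 8, 0, 7, 1]
After 9 (reverse(0, 8)): [1, 7, 0, 8, 3, 6, 5, 2, 4]
After 10 (rotate_left(6, 8, k=1)): [1, 7, 0, 8, 3, 6, 2, 4, 5]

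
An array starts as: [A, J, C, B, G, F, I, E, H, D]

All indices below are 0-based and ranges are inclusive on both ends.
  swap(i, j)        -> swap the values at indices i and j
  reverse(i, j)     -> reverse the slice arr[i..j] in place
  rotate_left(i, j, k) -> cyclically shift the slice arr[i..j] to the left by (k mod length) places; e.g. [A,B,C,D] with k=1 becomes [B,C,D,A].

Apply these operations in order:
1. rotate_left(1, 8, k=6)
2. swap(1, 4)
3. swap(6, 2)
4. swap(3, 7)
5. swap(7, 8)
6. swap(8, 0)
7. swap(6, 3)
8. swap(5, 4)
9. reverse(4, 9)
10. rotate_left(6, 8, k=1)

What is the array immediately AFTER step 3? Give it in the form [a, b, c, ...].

After 1 (rotate_left(1, 8, k=6)): [A, E, H, J, C, B, G, F, I, D]
After 2 (swap(1, 4)): [A, C, H, J, E, B, G, F, I, D]
After 3 (swap(6, 2)): [A, C, G, J, E, B, H, F, I, D]

Answer: [A, C, G, J, E, B, H, F, I, D]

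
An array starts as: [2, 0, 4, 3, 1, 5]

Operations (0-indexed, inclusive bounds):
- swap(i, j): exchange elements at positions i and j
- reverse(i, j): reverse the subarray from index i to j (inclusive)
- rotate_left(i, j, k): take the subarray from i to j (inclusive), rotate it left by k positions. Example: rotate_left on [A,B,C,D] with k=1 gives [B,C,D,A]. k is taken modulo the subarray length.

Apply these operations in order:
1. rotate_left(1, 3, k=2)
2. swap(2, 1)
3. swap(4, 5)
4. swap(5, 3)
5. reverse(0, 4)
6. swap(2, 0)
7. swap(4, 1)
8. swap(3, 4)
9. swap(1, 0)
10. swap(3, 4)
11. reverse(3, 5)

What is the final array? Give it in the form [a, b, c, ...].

Answer: [2, 3, 5, 4, 1, 0]

Derivation:
After 1 (rotate_left(1, 3, k=2)): [2, 3, 0, 4, 1, 5]
After 2 (swap(2, 1)): [2, 0, 3, 4, 1, 5]
After 3 (swap(4, 5)): [2, 0, 3, 4, 5, 1]
After 4 (swap(5, 3)): [2, 0, 3, 1, 5, 4]
After 5 (reverse(0, 4)): [5, 1, 3, 0, 2, 4]
After 6 (swap(2, 0)): [3, 1, 5, 0, 2, 4]
After 7 (swap(4, 1)): [3, 2, 5, 0, 1, 4]
After 8 (swap(3, 4)): [3, 2, 5, 1, 0, 4]
After 9 (swap(1, 0)): [2, 3, 5, 1, 0, 4]
After 10 (swap(3, 4)): [2, 3, 5, 0, 1, 4]
After 11 (reverse(3, 5)): [2, 3, 5, 4, 1, 0]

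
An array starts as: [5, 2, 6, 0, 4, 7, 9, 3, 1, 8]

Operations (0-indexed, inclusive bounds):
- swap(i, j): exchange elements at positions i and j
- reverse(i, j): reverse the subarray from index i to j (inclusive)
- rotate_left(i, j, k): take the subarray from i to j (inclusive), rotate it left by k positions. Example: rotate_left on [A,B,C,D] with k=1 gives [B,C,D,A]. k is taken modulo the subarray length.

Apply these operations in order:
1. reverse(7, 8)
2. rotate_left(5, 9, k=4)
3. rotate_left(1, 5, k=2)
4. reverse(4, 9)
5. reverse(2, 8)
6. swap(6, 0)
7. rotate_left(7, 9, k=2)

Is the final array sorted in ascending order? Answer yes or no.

Answer: no

Derivation:
After 1 (reverse(7, 8)): [5, 2, 6, 0, 4, 7, 9, 1, 3, 8]
After 2 (rotate_left(5, 9, k=4)): [5, 2, 6, 0, 4, 8, 7, 9, 1, 3]
After 3 (rotate_left(1, 5, k=2)): [5, 0, 4, 8, 2, 6, 7, 9, 1, 3]
After 4 (reverse(4, 9)): [5, 0, 4, 8, 3, 1, 9, 7, 6, 2]
After 5 (reverse(2, 8)): [5, 0, 6, 7, 9, 1, 3, 8, 4, 2]
After 6 (swap(6, 0)): [3, 0, 6, 7, 9, 1, 5, 8, 4, 2]
After 7 (rotate_left(7, 9, k=2)): [3, 0, 6, 7, 9, 1, 5, 2, 8, 4]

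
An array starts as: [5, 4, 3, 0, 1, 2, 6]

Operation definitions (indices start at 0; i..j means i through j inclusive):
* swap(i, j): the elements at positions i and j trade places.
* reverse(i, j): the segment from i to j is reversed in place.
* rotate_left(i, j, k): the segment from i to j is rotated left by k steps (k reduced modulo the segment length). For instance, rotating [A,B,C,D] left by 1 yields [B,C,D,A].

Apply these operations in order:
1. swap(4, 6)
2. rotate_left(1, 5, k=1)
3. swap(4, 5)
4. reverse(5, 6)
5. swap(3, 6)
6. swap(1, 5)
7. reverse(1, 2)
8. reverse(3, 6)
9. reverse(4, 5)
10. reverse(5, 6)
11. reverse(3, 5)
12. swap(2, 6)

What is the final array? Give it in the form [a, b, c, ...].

After 1 (swap(4, 6)): [5, 4, 3, 0, 6, 2, 1]
After 2 (rotate_left(1, 5, k=1)): [5, 3, 0, 6, 2, 4, 1]
After 3 (swap(4, 5)): [5, 3, 0, 6, 4, 2, 1]
After 4 (reverse(5, 6)): [5, 3, 0, 6, 4, 1, 2]
After 5 (swap(3, 6)): [5, 3, 0, 2, 4, 1, 6]
After 6 (swap(1, 5)): [5, 1, 0, 2, 4, 3, 6]
After 7 (reverse(1, 2)): [5, 0, 1, 2, 4, 3, 6]
After 8 (reverse(3, 6)): [5, 0, 1, 6, 3, 4, 2]
After 9 (reverse(4, 5)): [5, 0, 1, 6, 4, 3, 2]
After 10 (reverse(5, 6)): [5, 0, 1, 6, 4, 2, 3]
After 11 (reverse(3, 5)): [5, 0, 1, 2, 4, 6, 3]
After 12 (swap(2, 6)): [5, 0, 3, 2, 4, 6, 1]

Answer: [5, 0, 3, 2, 4, 6, 1]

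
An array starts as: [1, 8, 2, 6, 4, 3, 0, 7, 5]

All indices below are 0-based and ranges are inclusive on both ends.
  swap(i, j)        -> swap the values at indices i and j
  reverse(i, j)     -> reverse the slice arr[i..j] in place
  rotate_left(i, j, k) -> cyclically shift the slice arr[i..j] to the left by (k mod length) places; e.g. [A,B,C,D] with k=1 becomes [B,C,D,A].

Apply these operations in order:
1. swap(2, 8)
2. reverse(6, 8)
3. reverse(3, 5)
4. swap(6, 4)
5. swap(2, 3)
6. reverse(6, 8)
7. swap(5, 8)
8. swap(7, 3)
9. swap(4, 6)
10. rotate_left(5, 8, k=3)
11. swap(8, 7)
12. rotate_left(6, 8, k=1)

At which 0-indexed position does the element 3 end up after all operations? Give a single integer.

After 1 (swap(2, 8)): [1, 8, 5, 6, 4, 3, 0, 7, 2]
After 2 (reverse(6, 8)): [1, 8, 5, 6, 4, 3, 2, 7, 0]
After 3 (reverse(3, 5)): [1, 8, 5, 3, 4, 6, 2, 7, 0]
After 4 (swap(6, 4)): [1, 8, 5, 3, 2, 6, 4, 7, 0]
After 5 (swap(2, 3)): [1, 8, 3, 5, 2, 6, 4, 7, 0]
After 6 (reverse(6, 8)): [1, 8, 3, 5, 2, 6, 0, 7, 4]
After 7 (swap(5, 8)): [1, 8, 3, 5, 2, 4, 0, 7, 6]
After 8 (swap(7, 3)): [1, 8, 3, 7, 2, 4, 0, 5, 6]
After 9 (swap(4, 6)): [1, 8, 3, 7, 0, 4, 2, 5, 6]
After 10 (rotate_left(5, 8, k=3)): [1, 8, 3, 7, 0, 6, 4, 2, 5]
After 11 (swap(8, 7)): [1, 8, 3, 7, 0, 6, 4, 5, 2]
After 12 (rotate_left(6, 8, k=1)): [1, 8, 3, 7, 0, 6, 5, 2, 4]

Answer: 2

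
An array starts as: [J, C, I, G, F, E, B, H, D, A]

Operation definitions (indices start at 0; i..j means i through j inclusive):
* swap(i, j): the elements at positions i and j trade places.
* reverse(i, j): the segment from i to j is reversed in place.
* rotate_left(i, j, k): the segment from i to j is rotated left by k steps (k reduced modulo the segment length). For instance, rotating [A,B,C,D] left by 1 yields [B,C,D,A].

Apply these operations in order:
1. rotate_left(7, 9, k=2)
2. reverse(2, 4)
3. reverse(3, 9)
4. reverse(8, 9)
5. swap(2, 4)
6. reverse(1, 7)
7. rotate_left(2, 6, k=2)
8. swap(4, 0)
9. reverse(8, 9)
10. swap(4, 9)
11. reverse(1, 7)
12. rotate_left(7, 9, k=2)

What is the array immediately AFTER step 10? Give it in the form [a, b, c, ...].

After 1 (rotate_left(7, 9, k=2)): [J, C, I, G, F, E, B, A, H, D]
After 2 (reverse(2, 4)): [J, C, F, G, I, E, B, A, H, D]
After 3 (reverse(3, 9)): [J, C, F, D, H, A, B, E, I, G]
After 4 (reverse(8, 9)): [J, C, F, D, H, A, B, E, G, I]
After 5 (swap(2, 4)): [J, C, H, D, F, A, B, E, G, I]
After 6 (reverse(1, 7)): [J, E, B, A, F, D, H, C, G, I]
After 7 (rotate_left(2, 6, k=2)): [J, E, F, D, H, B, A, C, G, I]
After 8 (swap(4, 0)): [H, E, F, D, J, B, A, C, G, I]
After 9 (reverse(8, 9)): [H, E, F, D, J, B, A, C, I, G]
After 10 (swap(4, 9)): [H, E, F, D, G, B, A, C, I, J]

Answer: [H, E, F, D, G, B, A, C, I, J]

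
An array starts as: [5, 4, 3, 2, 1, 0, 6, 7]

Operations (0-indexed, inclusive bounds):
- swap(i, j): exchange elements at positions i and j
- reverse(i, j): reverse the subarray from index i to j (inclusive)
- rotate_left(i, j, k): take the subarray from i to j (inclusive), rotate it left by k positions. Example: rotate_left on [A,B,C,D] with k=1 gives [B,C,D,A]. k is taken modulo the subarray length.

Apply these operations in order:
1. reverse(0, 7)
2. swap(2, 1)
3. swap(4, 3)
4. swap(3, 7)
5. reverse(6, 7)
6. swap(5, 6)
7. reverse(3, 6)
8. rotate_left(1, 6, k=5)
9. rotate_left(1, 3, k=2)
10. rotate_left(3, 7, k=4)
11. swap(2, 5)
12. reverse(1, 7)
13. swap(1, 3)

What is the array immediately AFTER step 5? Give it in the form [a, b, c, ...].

After 1 (reverse(0, 7)): [7, 6, 0, 1, 2, 3, 4, 5]
After 2 (swap(2, 1)): [7, 0, 6, 1, 2, 3, 4, 5]
After 3 (swap(4, 3)): [7, 0, 6, 2, 1, 3, 4, 5]
After 4 (swap(3, 7)): [7, 0, 6, 5, 1, 3, 4, 2]
After 5 (reverse(6, 7)): [7, 0, 6, 5, 1, 3, 2, 4]

Answer: [7, 0, 6, 5, 1, 3, 2, 4]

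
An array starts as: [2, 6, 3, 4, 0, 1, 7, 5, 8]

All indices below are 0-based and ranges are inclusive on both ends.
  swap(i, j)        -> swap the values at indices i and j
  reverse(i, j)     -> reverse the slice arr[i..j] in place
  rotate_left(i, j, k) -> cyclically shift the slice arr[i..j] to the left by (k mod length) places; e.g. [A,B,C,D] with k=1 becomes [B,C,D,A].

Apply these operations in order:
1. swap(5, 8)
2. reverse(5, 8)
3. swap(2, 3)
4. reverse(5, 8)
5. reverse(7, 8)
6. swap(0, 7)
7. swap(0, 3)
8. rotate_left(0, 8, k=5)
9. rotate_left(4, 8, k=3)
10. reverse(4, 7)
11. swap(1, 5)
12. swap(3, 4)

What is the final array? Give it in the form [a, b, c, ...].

Answer: [8, 3, 2, 6, 5, 7, 0, 1, 4]

Derivation:
After 1 (swap(5, 8)): [2, 6, 3, 4, 0, 8, 7, 5, 1]
After 2 (reverse(5, 8)): [2, 6, 3, 4, 0, 1, 5, 7, 8]
After 3 (swap(2, 3)): [2, 6, 4, 3, 0, 1, 5, 7, 8]
After 4 (reverse(5, 8)): [2, 6, 4, 3, 0, 8, 7, 5, 1]
After 5 (reverse(7, 8)): [2, 6, 4, 3, 0, 8, 7, 1, 5]
After 6 (swap(0, 7)): [1, 6, 4, 3, 0, 8, 7, 2, 5]
After 7 (swap(0, 3)): [3, 6, 4, 1, 0, 8, 7, 2, 5]
After 8 (rotate_left(0, 8, k=5)): [8, 7, 2, 5, 3, 6, 4, 1, 0]
After 9 (rotate_left(4, 8, k=3)): [8, 7, 2, 5, 1, 0, 3, 6, 4]
After 10 (reverse(4, 7)): [8, 7, 2, 5, 6, 3, 0, 1, 4]
After 11 (swap(1, 5)): [8, 3, 2, 5, 6, 7, 0, 1, 4]
After 12 (swap(3, 4)): [8, 3, 2, 6, 5, 7, 0, 1, 4]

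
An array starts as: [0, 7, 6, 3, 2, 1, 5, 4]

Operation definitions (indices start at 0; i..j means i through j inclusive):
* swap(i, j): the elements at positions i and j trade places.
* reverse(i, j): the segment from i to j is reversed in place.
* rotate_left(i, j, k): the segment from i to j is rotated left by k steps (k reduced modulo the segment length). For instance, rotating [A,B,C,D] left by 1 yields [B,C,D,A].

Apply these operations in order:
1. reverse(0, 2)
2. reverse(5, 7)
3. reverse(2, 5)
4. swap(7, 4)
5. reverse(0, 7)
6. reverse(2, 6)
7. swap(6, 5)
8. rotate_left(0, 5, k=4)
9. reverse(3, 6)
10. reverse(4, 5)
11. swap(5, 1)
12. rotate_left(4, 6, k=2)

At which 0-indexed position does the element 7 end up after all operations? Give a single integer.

Answer: 5

Derivation:
After 1 (reverse(0, 2)): [6, 7, 0, 3, 2, 1, 5, 4]
After 2 (reverse(5, 7)): [6, 7, 0, 3, 2, 4, 5, 1]
After 3 (reverse(2, 5)): [6, 7, 4, 2, 3, 0, 5, 1]
After 4 (swap(7, 4)): [6, 7, 4, 2, 1, 0, 5, 3]
After 5 (reverse(0, 7)): [3, 5, 0, 1, 2, 4, 7, 6]
After 6 (reverse(2, 6)): [3, 5, 7, 4, 2, 1, 0, 6]
After 7 (swap(6, 5)): [3, 5, 7, 4, 2, 0, 1, 6]
After 8 (rotate_left(0, 5, k=4)): [2, 0, 3, 5, 7, 4, 1, 6]
After 9 (reverse(3, 6)): [2, 0, 3, 1, 4, 7, 5, 6]
After 10 (reverse(4, 5)): [2, 0, 3, 1, 7, 4, 5, 6]
After 11 (swap(5, 1)): [2, 4, 3, 1, 7, 0, 5, 6]
After 12 (rotate_left(4, 6, k=2)): [2, 4, 3, 1, 5, 7, 0, 6]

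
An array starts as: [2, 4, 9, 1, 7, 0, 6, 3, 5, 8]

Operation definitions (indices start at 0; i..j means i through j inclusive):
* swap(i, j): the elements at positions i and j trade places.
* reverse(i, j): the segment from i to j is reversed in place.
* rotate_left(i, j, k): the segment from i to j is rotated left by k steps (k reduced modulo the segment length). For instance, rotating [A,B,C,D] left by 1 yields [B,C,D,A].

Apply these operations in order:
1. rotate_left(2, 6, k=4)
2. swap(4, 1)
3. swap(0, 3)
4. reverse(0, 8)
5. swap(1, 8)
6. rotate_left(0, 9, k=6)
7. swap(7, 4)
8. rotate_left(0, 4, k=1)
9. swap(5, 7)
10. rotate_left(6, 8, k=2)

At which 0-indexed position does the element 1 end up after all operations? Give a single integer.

After 1 (rotate_left(2, 6, k=4)): [2, 4, 6, 9, 1, 7, 0, 3, 5, 8]
After 2 (swap(4, 1)): [2, 1, 6, 9, 4, 7, 0, 3, 5, 8]
After 3 (swap(0, 3)): [9, 1, 6, 2, 4, 7, 0, 3, 5, 8]
After 4 (reverse(0, 8)): [5, 3, 0, 7, 4, 2, 6, 1, 9, 8]
After 5 (swap(1, 8)): [5, 9, 0, 7, 4, 2, 6, 1, 3, 8]
After 6 (rotate_left(0, 9, k=6)): [6, 1, 3, 8, 5, 9, 0, 7, 4, 2]
After 7 (swap(7, 4)): [6, 1, 3, 8, 7, 9, 0, 5, 4, 2]
After 8 (rotate_left(0, 4, k=1)): [1, 3, 8, 7, 6, 9, 0, 5, 4, 2]
After 9 (swap(5, 7)): [1, 3, 8, 7, 6, 5, 0, 9, 4, 2]
After 10 (rotate_left(6, 8, k=2)): [1, 3, 8, 7, 6, 5, 4, 0, 9, 2]

Answer: 0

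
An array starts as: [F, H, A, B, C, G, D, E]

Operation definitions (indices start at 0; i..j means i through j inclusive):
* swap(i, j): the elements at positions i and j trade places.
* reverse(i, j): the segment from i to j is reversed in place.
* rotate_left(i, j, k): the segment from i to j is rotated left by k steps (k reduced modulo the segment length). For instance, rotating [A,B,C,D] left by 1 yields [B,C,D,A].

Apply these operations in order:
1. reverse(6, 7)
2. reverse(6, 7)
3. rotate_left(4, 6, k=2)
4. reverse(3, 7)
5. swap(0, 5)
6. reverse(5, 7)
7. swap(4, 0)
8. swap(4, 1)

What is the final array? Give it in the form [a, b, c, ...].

After 1 (reverse(6, 7)): [F, H, A, B, C, G, E, D]
After 2 (reverse(6, 7)): [F, H, A, B, C, G, D, E]
After 3 (rotate_left(4, 6, k=2)): [F, H, A, B, D, C, G, E]
After 4 (reverse(3, 7)): [F, H, A, E, G, C, D, B]
After 5 (swap(0, 5)): [C, H, A, E, G, F, D, B]
After 6 (reverse(5, 7)): [C, H, A, E, G, B, D, F]
After 7 (swap(4, 0)): [G, H, A, E, C, B, D, F]
After 8 (swap(4, 1)): [G, C, A, E, H, B, D, F]

Answer: [G, C, A, E, H, B, D, F]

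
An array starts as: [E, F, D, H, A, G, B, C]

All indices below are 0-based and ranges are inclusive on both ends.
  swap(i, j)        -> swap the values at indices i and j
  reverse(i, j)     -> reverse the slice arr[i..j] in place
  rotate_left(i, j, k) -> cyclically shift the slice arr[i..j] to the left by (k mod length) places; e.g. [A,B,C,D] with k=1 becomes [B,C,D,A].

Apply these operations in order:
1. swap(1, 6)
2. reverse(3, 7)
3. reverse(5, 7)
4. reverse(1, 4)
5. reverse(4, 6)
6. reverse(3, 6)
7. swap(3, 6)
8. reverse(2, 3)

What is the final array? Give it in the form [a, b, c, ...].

Answer: [E, F, D, C, H, A, B, G]

Derivation:
After 1 (swap(1, 6)): [E, B, D, H, A, G, F, C]
After 2 (reverse(3, 7)): [E, B, D, C, F, G, A, H]
After 3 (reverse(5, 7)): [E, B, D, C, F, H, A, G]
After 4 (reverse(1, 4)): [E, F, C, D, B, H, A, G]
After 5 (reverse(4, 6)): [E, F, C, D, A, H, B, G]
After 6 (reverse(3, 6)): [E, F, C, B, H, A, D, G]
After 7 (swap(3, 6)): [E, F, C, D, H, A, B, G]
After 8 (reverse(2, 3)): [E, F, D, C, H, A, B, G]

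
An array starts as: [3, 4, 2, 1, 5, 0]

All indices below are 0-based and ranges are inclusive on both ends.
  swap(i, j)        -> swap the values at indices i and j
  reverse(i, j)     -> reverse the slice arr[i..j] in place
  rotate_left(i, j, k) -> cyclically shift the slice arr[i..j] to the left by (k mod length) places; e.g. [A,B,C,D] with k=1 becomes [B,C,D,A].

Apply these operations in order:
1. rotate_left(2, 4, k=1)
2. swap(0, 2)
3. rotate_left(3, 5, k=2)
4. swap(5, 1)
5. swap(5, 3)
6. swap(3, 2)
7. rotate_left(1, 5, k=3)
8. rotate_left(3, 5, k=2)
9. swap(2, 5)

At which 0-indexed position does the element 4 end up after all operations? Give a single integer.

After 1 (rotate_left(2, 4, k=1)): [3, 4, 1, 5, 2, 0]
After 2 (swap(0, 2)): [1, 4, 3, 5, 2, 0]
After 3 (rotate_left(3, 5, k=2)): [1, 4, 3, 0, 5, 2]
After 4 (swap(5, 1)): [1, 2, 3, 0, 5, 4]
After 5 (swap(5, 3)): [1, 2, 3, 4, 5, 0]
After 6 (swap(3, 2)): [1, 2, 4, 3, 5, 0]
After 7 (rotate_left(1, 5, k=3)): [1, 5, 0, 2, 4, 3]
After 8 (rotate_left(3, 5, k=2)): [1, 5, 0, 3, 2, 4]
After 9 (swap(2, 5)): [1, 5, 4, 3, 2, 0]

Answer: 2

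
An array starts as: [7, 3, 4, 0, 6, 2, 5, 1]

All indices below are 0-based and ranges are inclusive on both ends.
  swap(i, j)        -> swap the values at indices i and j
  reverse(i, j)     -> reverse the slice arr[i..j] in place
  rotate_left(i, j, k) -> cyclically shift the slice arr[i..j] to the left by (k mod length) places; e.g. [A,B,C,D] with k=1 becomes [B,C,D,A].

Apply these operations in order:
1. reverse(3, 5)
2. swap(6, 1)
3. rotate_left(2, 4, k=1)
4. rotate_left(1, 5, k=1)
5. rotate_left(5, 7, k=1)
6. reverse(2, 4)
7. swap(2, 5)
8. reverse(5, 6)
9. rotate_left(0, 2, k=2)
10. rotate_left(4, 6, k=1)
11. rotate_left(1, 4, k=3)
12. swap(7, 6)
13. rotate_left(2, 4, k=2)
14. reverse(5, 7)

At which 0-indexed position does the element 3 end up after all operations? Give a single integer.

After 1 (reverse(3, 5)): [7, 3, 4, 2, 6, 0, 5, 1]
After 2 (swap(6, 1)): [7, 5, 4, 2, 6, 0, 3, 1]
After 3 (rotate_left(2, 4, k=1)): [7, 5, 2, 6, 4, 0, 3, 1]
After 4 (rotate_left(1, 5, k=1)): [7, 2, 6, 4, 0, 5, 3, 1]
After 5 (rotate_left(5, 7, k=1)): [7, 2, 6, 4, 0, 3, 1, 5]
After 6 (reverse(2, 4)): [7, 2, 0, 4, 6, 3, 1, 5]
After 7 (swap(2, 5)): [7, 2, 3, 4, 6, 0, 1, 5]
After 8 (reverse(5, 6)): [7, 2, 3, 4, 6, 1, 0, 5]
After 9 (rotate_left(0, 2, k=2)): [3, 7, 2, 4, 6, 1, 0, 5]
After 10 (rotate_left(4, 6, k=1)): [3, 7, 2, 4, 1, 0, 6, 5]
After 11 (rotate_left(1, 4, k=3)): [3, 1, 7, 2, 4, 0, 6, 5]
After 12 (swap(7, 6)): [3, 1, 7, 2, 4, 0, 5, 6]
After 13 (rotate_left(2, 4, k=2)): [3, 1, 4, 7, 2, 0, 5, 6]
After 14 (reverse(5, 7)): [3, 1, 4, 7, 2, 6, 5, 0]

Answer: 0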